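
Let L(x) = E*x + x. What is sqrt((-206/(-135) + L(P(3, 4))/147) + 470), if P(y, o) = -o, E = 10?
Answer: 2*sqrt(11689365)/315 ≈ 21.708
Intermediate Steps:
L(x) = 11*x (L(x) = 10*x + x = 11*x)
sqrt((-206/(-135) + L(P(3, 4))/147) + 470) = sqrt((-206/(-135) + (11*(-1*4))/147) + 470) = sqrt((-206*(-1/135) + (11*(-4))*(1/147)) + 470) = sqrt((206/135 - 44*1/147) + 470) = sqrt((206/135 - 44/147) + 470) = sqrt(8114/6615 + 470) = sqrt(3117164/6615) = 2*sqrt(11689365)/315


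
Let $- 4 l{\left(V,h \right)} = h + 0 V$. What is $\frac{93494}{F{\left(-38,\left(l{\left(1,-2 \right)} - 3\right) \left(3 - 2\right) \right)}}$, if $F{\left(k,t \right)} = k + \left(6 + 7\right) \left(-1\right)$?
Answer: $- \frac{93494}{51} \approx -1833.2$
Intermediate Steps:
$l{\left(V,h \right)} = - \frac{h}{4}$ ($l{\left(V,h \right)} = - \frac{h + 0 V}{4} = - \frac{h + 0}{4} = - \frac{h}{4}$)
$F{\left(k,t \right)} = -13 + k$ ($F{\left(k,t \right)} = k + 13 \left(-1\right) = k - 13 = -13 + k$)
$\frac{93494}{F{\left(-38,\left(l{\left(1,-2 \right)} - 3\right) \left(3 - 2\right) \right)}} = \frac{93494}{-13 - 38} = \frac{93494}{-51} = 93494 \left(- \frac{1}{51}\right) = - \frac{93494}{51}$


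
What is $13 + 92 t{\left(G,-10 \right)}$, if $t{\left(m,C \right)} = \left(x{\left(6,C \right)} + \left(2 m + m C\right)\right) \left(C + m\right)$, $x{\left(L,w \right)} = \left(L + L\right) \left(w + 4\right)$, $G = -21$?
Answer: $-273779$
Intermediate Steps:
$x{\left(L,w \right)} = 2 L \left(4 + w\right)$
$t{\left(m,C \right)} = \left(C + m\right) \left(48 + 2 m + 12 C + C m\right)$ ($t{\left(m,C \right)} = \left(2 \cdot 6 \left(4 + C\right) + \left(2 m + m C\right)\right) \left(C + m\right) = \left(\left(48 + 12 C\right) + \left(2 m + C m\right)\right) \left(C + m\right) = \left(48 + 2 m + 12 C + C m\right) \left(C + m\right) = \left(C + m\right) \left(48 + 2 m + 12 C + C m\right)$)
$13 + 92 t{\left(G,-10 \right)} = 13 + 92 \left(2 \left(-21\right)^{2} + 12 \left(-10\right)^{2} + 48 \left(-10\right) + 48 \left(-21\right) - 10 \left(-21\right)^{2} - 21 \left(-10\right)^{2} + 14 \left(-10\right) \left(-21\right)\right) = 13 + 92 \left(2 \cdot 441 + 12 \cdot 100 - 480 - 1008 - 4410 - 2100 + 2940\right) = 13 + 92 \left(882 + 1200 - 480 - 1008 - 4410 - 2100 + 2940\right) = 13 + 92 \left(-2976\right) = 13 - 273792 = -273779$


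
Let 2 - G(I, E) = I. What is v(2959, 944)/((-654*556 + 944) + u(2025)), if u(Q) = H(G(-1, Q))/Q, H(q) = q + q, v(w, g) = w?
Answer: -1997325/244808998 ≈ -0.0081587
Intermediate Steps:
G(I, E) = 2 - I
H(q) = 2*q
u(Q) = 6/Q (u(Q) = (2*(2 - 1*(-1)))/Q = (2*(2 + 1))/Q = (2*3)/Q = 6/Q)
v(2959, 944)/((-654*556 + 944) + u(2025)) = 2959/((-654*556 + 944) + 6/2025) = 2959/((-363624 + 944) + 6*(1/2025)) = 2959/(-362680 + 2/675) = 2959/(-244808998/675) = 2959*(-675/244808998) = -1997325/244808998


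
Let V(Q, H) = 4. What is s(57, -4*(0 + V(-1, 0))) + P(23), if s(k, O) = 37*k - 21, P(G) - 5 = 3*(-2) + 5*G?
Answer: 2202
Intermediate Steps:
P(G) = -1 + 5*G (P(G) = 5 + (3*(-2) + 5*G) = 5 + (-6 + 5*G) = -1 + 5*G)
s(k, O) = -21 + 37*k
s(57, -4*(0 + V(-1, 0))) + P(23) = (-21 + 37*57) + (-1 + 5*23) = (-21 + 2109) + (-1 + 115) = 2088 + 114 = 2202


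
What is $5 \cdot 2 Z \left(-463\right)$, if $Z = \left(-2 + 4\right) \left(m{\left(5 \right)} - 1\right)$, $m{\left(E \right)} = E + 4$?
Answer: $-74080$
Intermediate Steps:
$m{\left(E \right)} = 4 + E$
$Z = 16$ ($Z = \left(-2 + 4\right) \left(\left(4 + 5\right) - 1\right) = 2 \left(9 - 1\right) = 2 \cdot 8 = 16$)
$5 \cdot 2 Z \left(-463\right) = 5 \cdot 2 \cdot 16 \left(-463\right) = 10 \cdot 16 \left(-463\right) = 160 \left(-463\right) = -74080$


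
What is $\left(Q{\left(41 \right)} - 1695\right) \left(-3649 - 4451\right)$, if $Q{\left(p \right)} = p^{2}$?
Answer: $113400$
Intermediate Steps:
$\left(Q{\left(41 \right)} - 1695\right) \left(-3649 - 4451\right) = \left(41^{2} - 1695\right) \left(-3649 - 4451\right) = \left(1681 - 1695\right) \left(-8100\right) = \left(-14\right) \left(-8100\right) = 113400$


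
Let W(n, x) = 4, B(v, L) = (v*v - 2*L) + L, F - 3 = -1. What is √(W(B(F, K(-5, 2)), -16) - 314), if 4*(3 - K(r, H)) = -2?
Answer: I*√310 ≈ 17.607*I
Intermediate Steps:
F = 2 (F = 3 - 1 = 2)
K(r, H) = 7/2 (K(r, H) = 3 - ¼*(-2) = 3 + ½ = 7/2)
B(v, L) = v² - L (B(v, L) = (v² - 2*L) + L = v² - L)
√(W(B(F, K(-5, 2)), -16) - 314) = √(4 - 314) = √(-310) = I*√310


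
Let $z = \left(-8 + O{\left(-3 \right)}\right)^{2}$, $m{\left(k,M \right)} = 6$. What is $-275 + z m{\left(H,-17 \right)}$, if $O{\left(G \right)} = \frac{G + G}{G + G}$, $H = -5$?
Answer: $19$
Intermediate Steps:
$O{\left(G \right)} = 1$ ($O{\left(G \right)} = \frac{2 G}{2 G} = 2 G \frac{1}{2 G} = 1$)
$z = 49$ ($z = \left(-8 + 1\right)^{2} = \left(-7\right)^{2} = 49$)
$-275 + z m{\left(H,-17 \right)} = -275 + 49 \cdot 6 = -275 + 294 = 19$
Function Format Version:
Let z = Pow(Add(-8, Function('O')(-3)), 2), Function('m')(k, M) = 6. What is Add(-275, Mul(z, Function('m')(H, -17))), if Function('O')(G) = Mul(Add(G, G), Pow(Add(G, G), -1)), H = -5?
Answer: 19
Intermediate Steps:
Function('O')(G) = 1 (Function('O')(G) = Mul(Mul(2, G), Pow(Mul(2, G), -1)) = Mul(Mul(2, G), Mul(Rational(1, 2), Pow(G, -1))) = 1)
z = 49 (z = Pow(Add(-8, 1), 2) = Pow(-7, 2) = 49)
Add(-275, Mul(z, Function('m')(H, -17))) = Add(-275, Mul(49, 6)) = Add(-275, 294) = 19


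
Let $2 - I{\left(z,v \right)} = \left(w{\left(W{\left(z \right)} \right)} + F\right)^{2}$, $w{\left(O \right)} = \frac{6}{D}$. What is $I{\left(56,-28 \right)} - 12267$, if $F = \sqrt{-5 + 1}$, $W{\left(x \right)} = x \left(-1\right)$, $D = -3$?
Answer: $-12265 + 8 i \approx -12265.0 + 8.0 i$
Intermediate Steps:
$W{\left(x \right)} = - x$
$w{\left(O \right)} = -2$ ($w{\left(O \right)} = \frac{6}{-3} = 6 \left(- \frac{1}{3}\right) = -2$)
$F = 2 i$ ($F = \sqrt{-4} = 2 i \approx 2.0 i$)
$I{\left(z,v \right)} = 2 - \left(-2 + 2 i\right)^{2}$
$I{\left(56,-28 \right)} - 12267 = \left(2 + 8 i\right) - 12267 = -12265 + 8 i$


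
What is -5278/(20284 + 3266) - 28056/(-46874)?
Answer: 103329457/275970675 ≈ 0.37442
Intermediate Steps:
-5278/(20284 + 3266) - 28056/(-46874) = -5278/23550 - 28056*(-1/46874) = -5278*1/23550 + 14028/23437 = -2639/11775 + 14028/23437 = 103329457/275970675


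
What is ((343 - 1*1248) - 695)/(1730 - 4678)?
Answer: 400/737 ≈ 0.54274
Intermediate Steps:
((343 - 1*1248) - 695)/(1730 - 4678) = ((343 - 1248) - 695)/(-2948) = (-905 - 695)*(-1/2948) = -1600*(-1/2948) = 400/737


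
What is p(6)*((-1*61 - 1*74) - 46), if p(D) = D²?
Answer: -6516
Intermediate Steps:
p(6)*((-1*61 - 1*74) - 46) = 6²*((-1*61 - 1*74) - 46) = 36*((-61 - 74) - 46) = 36*(-135 - 46) = 36*(-181) = -6516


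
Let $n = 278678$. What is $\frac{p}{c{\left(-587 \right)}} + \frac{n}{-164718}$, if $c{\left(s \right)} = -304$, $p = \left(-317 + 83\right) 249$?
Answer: $\frac{2378185219}{12518568} \approx 189.97$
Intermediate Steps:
$p = -58266$ ($p = \left(-234\right) 249 = -58266$)
$\frac{p}{c{\left(-587 \right)}} + \frac{n}{-164718} = - \frac{58266}{-304} + \frac{278678}{-164718} = \left(-58266\right) \left(- \frac{1}{304}\right) + 278678 \left(- \frac{1}{164718}\right) = \frac{29133}{152} - \frac{139339}{82359} = \frac{2378185219}{12518568}$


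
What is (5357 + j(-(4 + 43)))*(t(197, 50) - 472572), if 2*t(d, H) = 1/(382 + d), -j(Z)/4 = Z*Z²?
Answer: -230195275205375/1158 ≈ -1.9879e+11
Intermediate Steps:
j(Z) = -4*Z³ (j(Z) = -4*Z*Z² = -4*Z³)
t(d, H) = 1/(2*(382 + d))
(5357 + j(-(4 + 43)))*(t(197, 50) - 472572) = (5357 - 4*(-(4 + 43)³))*(1/(2*(382 + 197)) - 472572) = (5357 - 4*(-1*47)³)*((½)/579 - 472572) = (5357 - 4*(-47)³)*((½)*(1/579) - 472572) = (5357 - 4*(-103823))*(1/1158 - 472572) = (5357 + 415292)*(-547238375/1158) = 420649*(-547238375/1158) = -230195275205375/1158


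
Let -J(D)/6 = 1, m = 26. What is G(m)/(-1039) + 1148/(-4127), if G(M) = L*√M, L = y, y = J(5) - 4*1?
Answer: -1148/4127 + 10*√26/1039 ≈ -0.22909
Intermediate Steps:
J(D) = -6 (J(D) = -6*1 = -6)
y = -10 (y = -6 - 4*1 = -6 - 4 = -10)
L = -10
G(M) = -10*√M
G(m)/(-1039) + 1148/(-4127) = -10*√26/(-1039) + 1148/(-4127) = -10*√26*(-1/1039) + 1148*(-1/4127) = 10*√26/1039 - 1148/4127 = -1148/4127 + 10*√26/1039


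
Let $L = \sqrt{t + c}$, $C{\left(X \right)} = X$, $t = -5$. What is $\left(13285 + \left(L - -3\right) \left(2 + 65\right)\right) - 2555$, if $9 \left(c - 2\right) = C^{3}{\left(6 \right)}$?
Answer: $10931 + 67 \sqrt{21} \approx 11238.0$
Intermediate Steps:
$c = 26$ ($c = 2 + \frac{6^{3}}{9} = 2 + \frac{1}{9} \cdot 216 = 2 + 24 = 26$)
$L = \sqrt{21}$ ($L = \sqrt{-5 + 26} = \sqrt{21} \approx 4.5826$)
$\left(13285 + \left(L - -3\right) \left(2 + 65\right)\right) - 2555 = \left(13285 + \left(\sqrt{21} - -3\right) \left(2 + 65\right)\right) - 2555 = \left(13285 + \left(\sqrt{21} + 3\right) 67\right) - 2555 = \left(13285 + \left(3 + \sqrt{21}\right) 67\right) - 2555 = \left(13285 + \left(201 + 67 \sqrt{21}\right)\right) - 2555 = \left(13486 + 67 \sqrt{21}\right) - 2555 = 10931 + 67 \sqrt{21}$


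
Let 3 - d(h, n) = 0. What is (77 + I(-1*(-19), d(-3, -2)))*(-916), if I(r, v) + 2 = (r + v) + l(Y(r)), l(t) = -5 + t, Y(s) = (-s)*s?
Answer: 246404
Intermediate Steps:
d(h, n) = 3 (d(h, n) = 3 - 1*0 = 3 + 0 = 3)
Y(s) = -s²
I(r, v) = -7 + r + v - r² (I(r, v) = -2 + ((r + v) + (-5 - r²)) = -2 + (-5 + r + v - r²) = -7 + r + v - r²)
(77 + I(-1*(-19), d(-3, -2)))*(-916) = (77 + (-7 - 1*(-19) + 3 - (-1*(-19))²))*(-916) = (77 + (-7 + 19 + 3 - 1*19²))*(-916) = (77 + (-7 + 19 + 3 - 1*361))*(-916) = (77 + (-7 + 19 + 3 - 361))*(-916) = (77 - 346)*(-916) = -269*(-916) = 246404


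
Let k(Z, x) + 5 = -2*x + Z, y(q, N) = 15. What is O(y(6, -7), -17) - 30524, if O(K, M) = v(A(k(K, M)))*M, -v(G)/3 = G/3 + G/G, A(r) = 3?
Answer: -30422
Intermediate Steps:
k(Z, x) = -5 + Z - 2*x (k(Z, x) = -5 + (-2*x + Z) = -5 + (Z - 2*x) = -5 + Z - 2*x)
v(G) = -3 - G (v(G) = -3*(G/3 + G/G) = -3*(G*(⅓) + 1) = -3*(G/3 + 1) = -3*(1 + G/3) = -3 - G)
O(K, M) = -6*M (O(K, M) = (-3 - 1*3)*M = (-3 - 3)*M = -6*M)
O(y(6, -7), -17) - 30524 = -6*(-17) - 30524 = 102 - 30524 = -30422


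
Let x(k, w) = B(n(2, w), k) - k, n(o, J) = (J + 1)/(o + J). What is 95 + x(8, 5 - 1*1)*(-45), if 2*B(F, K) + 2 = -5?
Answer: 1225/2 ≈ 612.50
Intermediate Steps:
n(o, J) = (1 + J)/(J + o)
B(F, K) = -7/2 (B(F, K) = -1 + (½)*(-5) = -1 - 5/2 = -7/2)
x(k, w) = -7/2 - k
95 + x(8, 5 - 1*1)*(-45) = 95 + (-7/2 - 1*8)*(-45) = 95 + (-7/2 - 8)*(-45) = 95 - 23/2*(-45) = 95 + 1035/2 = 1225/2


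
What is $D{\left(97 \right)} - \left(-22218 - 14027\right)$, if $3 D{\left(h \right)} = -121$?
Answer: $\frac{108614}{3} \approx 36205.0$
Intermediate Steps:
$D{\left(h \right)} = - \frac{121}{3}$ ($D{\left(h \right)} = \frac{1}{3} \left(-121\right) = - \frac{121}{3}$)
$D{\left(97 \right)} - \left(-22218 - 14027\right) = - \frac{121}{3} - \left(-22218 - 14027\right) = - \frac{121}{3} - -36245 = - \frac{121}{3} + 36245 = \frac{108614}{3}$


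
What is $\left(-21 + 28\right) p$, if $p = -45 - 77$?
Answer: $-854$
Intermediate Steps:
$p = -122$ ($p = -45 - 77 = -122$)
$\left(-21 + 28\right) p = \left(-21 + 28\right) \left(-122\right) = 7 \left(-122\right) = -854$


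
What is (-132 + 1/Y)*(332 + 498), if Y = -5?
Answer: -109726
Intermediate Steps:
(-132 + 1/Y)*(332 + 498) = (-132 + 1/(-5))*(332 + 498) = (-132 - ⅕)*830 = -661/5*830 = -109726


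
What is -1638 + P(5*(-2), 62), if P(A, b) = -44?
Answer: -1682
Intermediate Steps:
-1638 + P(5*(-2), 62) = -1638 - 44 = -1682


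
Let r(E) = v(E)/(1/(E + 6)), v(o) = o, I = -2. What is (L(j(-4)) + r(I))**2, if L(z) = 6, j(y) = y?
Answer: 4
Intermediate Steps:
r(E) = E*(6 + E) (r(E) = E/(1/(E + 6)) = E/(1/(6 + E)) = E*(6 + E))
(L(j(-4)) + r(I))**2 = (6 - 2*(6 - 2))**2 = (6 - 2*4)**2 = (6 - 8)**2 = (-2)**2 = 4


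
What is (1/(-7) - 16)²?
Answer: 12769/49 ≈ 260.59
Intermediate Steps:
(1/(-7) - 16)² = (-⅐ - 16)² = (-113/7)² = 12769/49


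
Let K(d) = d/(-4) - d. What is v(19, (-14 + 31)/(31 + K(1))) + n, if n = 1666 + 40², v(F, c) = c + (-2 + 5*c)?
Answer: 22872/7 ≈ 3267.4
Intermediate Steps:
K(d) = -5*d/4 (K(d) = d*(-¼) - d = -d/4 - d = -5*d/4)
v(F, c) = -2 + 6*c
n = 3266 (n = 1666 + 1600 = 3266)
v(19, (-14 + 31)/(31 + K(1))) + n = (-2 + 6*((-14 + 31)/(31 - 5/4*1))) + 3266 = (-2 + 6*(17/(31 - 5/4))) + 3266 = (-2 + 6*(17/(119/4))) + 3266 = (-2 + 6*(17*(4/119))) + 3266 = (-2 + 6*(4/7)) + 3266 = (-2 + 24/7) + 3266 = 10/7 + 3266 = 22872/7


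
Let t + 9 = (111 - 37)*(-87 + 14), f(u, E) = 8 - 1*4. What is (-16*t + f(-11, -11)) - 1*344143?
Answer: -257563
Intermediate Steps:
f(u, E) = 4 (f(u, E) = 8 - 4 = 4)
t = -5411 (t = -9 + (111 - 37)*(-87 + 14) = -9 + 74*(-73) = -9 - 5402 = -5411)
(-16*t + f(-11, -11)) - 1*344143 = (-16*(-5411) + 4) - 1*344143 = (86576 + 4) - 344143 = 86580 - 344143 = -257563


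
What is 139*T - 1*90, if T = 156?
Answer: 21594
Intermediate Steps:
139*T - 1*90 = 139*156 - 1*90 = 21684 - 90 = 21594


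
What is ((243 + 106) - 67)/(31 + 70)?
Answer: 282/101 ≈ 2.7921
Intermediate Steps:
((243 + 106) - 67)/(31 + 70) = (349 - 67)/101 = 282*(1/101) = 282/101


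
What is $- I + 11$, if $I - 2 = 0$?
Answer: $9$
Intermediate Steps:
$I = 2$ ($I = 2 + 0 = 2$)
$- I + 11 = \left(-1\right) 2 + 11 = -2 + 11 = 9$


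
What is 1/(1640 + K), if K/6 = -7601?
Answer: -1/43966 ≈ -2.2745e-5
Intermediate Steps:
K = -45606 (K = 6*(-7601) = -45606)
1/(1640 + K) = 1/(1640 - 45606) = 1/(-43966) = -1/43966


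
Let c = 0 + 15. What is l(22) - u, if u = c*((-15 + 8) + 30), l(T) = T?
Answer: -323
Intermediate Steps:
c = 15
u = 345 (u = 15*((-15 + 8) + 30) = 15*(-7 + 30) = 15*23 = 345)
l(22) - u = 22 - 1*345 = 22 - 345 = -323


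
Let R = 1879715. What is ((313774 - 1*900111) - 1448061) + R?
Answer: -154683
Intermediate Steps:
((313774 - 1*900111) - 1448061) + R = ((313774 - 1*900111) - 1448061) + 1879715 = ((313774 - 900111) - 1448061) + 1879715 = (-586337 - 1448061) + 1879715 = -2034398 + 1879715 = -154683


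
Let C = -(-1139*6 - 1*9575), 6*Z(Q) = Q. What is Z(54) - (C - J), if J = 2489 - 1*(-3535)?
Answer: -10376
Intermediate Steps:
Z(Q) = Q/6
C = 16409 (C = -(-6834 - 9575) = -1*(-16409) = 16409)
J = 6024 (J = 2489 + 3535 = 6024)
Z(54) - (C - J) = (⅙)*54 - (16409 - 1*6024) = 9 - (16409 - 6024) = 9 - 1*10385 = 9 - 10385 = -10376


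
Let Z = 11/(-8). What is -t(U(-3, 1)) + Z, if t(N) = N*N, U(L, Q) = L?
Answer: -83/8 ≈ -10.375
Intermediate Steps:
t(N) = N²
Z = -11/8 (Z = 11*(-⅛) = -11/8 ≈ -1.3750)
-t(U(-3, 1)) + Z = -1*(-3)² - 11/8 = -1*9 - 11/8 = -9 - 11/8 = -83/8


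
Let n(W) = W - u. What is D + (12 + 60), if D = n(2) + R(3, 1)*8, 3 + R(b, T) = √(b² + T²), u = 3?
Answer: 47 + 8*√10 ≈ 72.298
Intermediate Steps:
R(b, T) = -3 + √(T² + b²) (R(b, T) = -3 + √(b² + T²) = -3 + √(T² + b²))
n(W) = -3 + W (n(W) = W - 1*3 = W - 3 = -3 + W)
D = -25 + 8*√10 (D = (-3 + 2) + (-3 + √(1² + 3²))*8 = -1 + (-3 + √(1 + 9))*8 = -1 + (-3 + √10)*8 = -1 + (-24 + 8*√10) = -25 + 8*√10 ≈ 0.29822)
D + (12 + 60) = (-25 + 8*√10) + (12 + 60) = (-25 + 8*√10) + 72 = 47 + 8*√10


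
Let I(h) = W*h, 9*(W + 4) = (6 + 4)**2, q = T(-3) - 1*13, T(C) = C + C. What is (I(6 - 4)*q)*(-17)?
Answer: 41344/9 ≈ 4593.8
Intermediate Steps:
T(C) = 2*C
q = -19 (q = 2*(-3) - 1*13 = -6 - 13 = -19)
W = 64/9 (W = -4 + (6 + 4)**2/9 = -4 + (1/9)*10**2 = -4 + (1/9)*100 = -4 + 100/9 = 64/9 ≈ 7.1111)
I(h) = 64*h/9
(I(6 - 4)*q)*(-17) = ((64*(6 - 4)/9)*(-19))*(-17) = (((64/9)*2)*(-19))*(-17) = ((128/9)*(-19))*(-17) = -2432/9*(-17) = 41344/9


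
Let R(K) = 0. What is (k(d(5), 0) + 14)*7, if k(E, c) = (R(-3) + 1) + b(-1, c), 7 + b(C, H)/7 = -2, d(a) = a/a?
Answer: -336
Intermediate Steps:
d(a) = 1
b(C, H) = -63 (b(C, H) = -49 + 7*(-2) = -49 - 14 = -63)
k(E, c) = -62 (k(E, c) = (0 + 1) - 63 = 1 - 63 = -62)
(k(d(5), 0) + 14)*7 = (-62 + 14)*7 = -48*7 = -336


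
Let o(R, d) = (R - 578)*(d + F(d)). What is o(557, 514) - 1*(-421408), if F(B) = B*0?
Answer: 410614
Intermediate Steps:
F(B) = 0
o(R, d) = d*(-578 + R) (o(R, d) = (R - 578)*(d + 0) = (-578 + R)*d = d*(-578 + R))
o(557, 514) - 1*(-421408) = 514*(-578 + 557) - 1*(-421408) = 514*(-21) + 421408 = -10794 + 421408 = 410614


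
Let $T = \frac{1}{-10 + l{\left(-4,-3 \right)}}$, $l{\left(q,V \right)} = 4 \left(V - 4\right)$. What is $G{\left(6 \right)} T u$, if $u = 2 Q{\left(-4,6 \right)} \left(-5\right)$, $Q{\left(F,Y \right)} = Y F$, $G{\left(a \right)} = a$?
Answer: $- \frac{720}{19} \approx -37.895$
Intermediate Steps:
$Q{\left(F,Y \right)} = F Y$
$l{\left(q,V \right)} = -16 + 4 V$ ($l{\left(q,V \right)} = 4 \left(-4 + V\right) = -16 + 4 V$)
$u = 240$ ($u = 2 \left(\left(-4\right) 6\right) \left(-5\right) = 2 \left(-24\right) \left(-5\right) = \left(-48\right) \left(-5\right) = 240$)
$T = - \frac{1}{38}$ ($T = \frac{1}{-10 + \left(-16 + 4 \left(-3\right)\right)} = \frac{1}{-10 - 28} = \frac{1}{-38} = - \frac{1}{38} \approx -0.026316$)
$G{\left(6 \right)} T u = 6 \left(- \frac{1}{38}\right) 240 = \left(- \frac{3}{19}\right) 240 = - \frac{720}{19}$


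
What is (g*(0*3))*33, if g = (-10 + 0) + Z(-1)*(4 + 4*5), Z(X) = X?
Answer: 0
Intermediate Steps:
g = -34 (g = (-10 + 0) - (4 + 4*5) = -10 - (4 + 20) = -10 - 1*24 = -10 - 24 = -34)
(g*(0*3))*33 = -0*3*33 = -34*0*33 = 0*33 = 0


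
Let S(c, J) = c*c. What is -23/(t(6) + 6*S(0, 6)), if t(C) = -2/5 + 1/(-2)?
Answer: 230/9 ≈ 25.556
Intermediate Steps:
S(c, J) = c²
t(C) = -9/10 (t(C) = -2*⅕ + 1*(-½) = -⅖ - ½ = -9/10)
-23/(t(6) + 6*S(0, 6)) = -23/(-9/10 + 6*0²) = -23/(-9/10 + 6*0) = -23/(-9/10 + 0) = -23/(-9/10) = -10/9*(-23) = 230/9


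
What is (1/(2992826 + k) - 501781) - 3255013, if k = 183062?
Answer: -11931156983071/3175888 ≈ -3.7568e+6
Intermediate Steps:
(1/(2992826 + k) - 501781) - 3255013 = (1/(2992826 + 183062) - 501781) - 3255013 = (1/3175888 - 501781) - 3255013 = -1593600256527/3175888 - 3255013 = -11931156983071/3175888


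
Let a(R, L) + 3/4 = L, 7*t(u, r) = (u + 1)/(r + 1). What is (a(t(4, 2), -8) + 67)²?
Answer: 54289/16 ≈ 3393.1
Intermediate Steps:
t(u, r) = (1 + u)/(7*(1 + r)) (t(u, r) = ((u + 1)/(r + 1))/7 = ((1 + u)/(1 + r))/7 = (1 + u)/(7*(1 + r)))
a(R, L) = -¾ + L
(a(t(4, 2), -8) + 67)² = ((-¾ - 8) + 67)² = (-35/4 + 67)² = (233/4)² = 54289/16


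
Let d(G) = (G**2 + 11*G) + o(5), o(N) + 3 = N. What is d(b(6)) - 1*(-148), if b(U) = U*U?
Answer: 1842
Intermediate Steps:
o(N) = -3 + N
b(U) = U**2
d(G) = 2 + G**2 + 11*G (d(G) = (G**2 + 11*G) + (-3 + 5) = (G**2 + 11*G) + 2 = 2 + G**2 + 11*G)
d(b(6)) - 1*(-148) = (2 + (6**2)**2 + 11*6**2) - 1*(-148) = (2 + 36**2 + 11*36) + 148 = (2 + 1296 + 396) + 148 = 1694 + 148 = 1842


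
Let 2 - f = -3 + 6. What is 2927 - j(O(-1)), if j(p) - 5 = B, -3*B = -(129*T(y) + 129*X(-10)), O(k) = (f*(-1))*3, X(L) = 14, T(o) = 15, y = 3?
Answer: 1675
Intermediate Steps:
f = -1 (f = 2 - (-3 + 6) = 2 - 1*3 = 2 - 3 = -1)
O(k) = 3 (O(k) = -1*(-1)*3 = 1*3 = 3)
B = 1247 (B = -(-43)/(1/(15 + 14)) = -(-43)/(1/29) = -(-43)/1/29 = -(-43)*29 = -⅓*(-3741) = 1247)
j(p) = 1252 (j(p) = 5 + 1247 = 1252)
2927 - j(O(-1)) = 2927 - 1*1252 = 2927 - 1252 = 1675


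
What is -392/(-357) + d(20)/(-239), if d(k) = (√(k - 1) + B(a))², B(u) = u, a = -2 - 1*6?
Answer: 9151/12189 + 16*√19/239 ≈ 1.0426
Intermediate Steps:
a = -8 (a = -2 - 6 = -8)
d(k) = (-8 + √(-1 + k))² (d(k) = (√(k - 1) - 8)² = (√(-1 + k) - 8)² = (-8 + √(-1 + k))²)
-392/(-357) + d(20)/(-239) = -392/(-357) + (-8 + √(-1 + 20))²/(-239) = -392*(-1/357) + (-8 + √19)²*(-1/239) = 56/51 - (-8 + √19)²/239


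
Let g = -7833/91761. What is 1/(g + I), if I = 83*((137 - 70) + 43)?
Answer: 30587/279256699 ≈ 0.00010953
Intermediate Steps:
g = -2611/30587 (g = -7833*1/91761 = -2611/30587 ≈ -0.085363)
I = 9130 (I = 83*(67 + 43) = 83*110 = 9130)
1/(g + I) = 1/(-2611/30587 + 9130) = 1/(279256699/30587) = 30587/279256699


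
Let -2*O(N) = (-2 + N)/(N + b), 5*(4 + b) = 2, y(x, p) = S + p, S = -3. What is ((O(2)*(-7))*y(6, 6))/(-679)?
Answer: 0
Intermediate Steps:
y(x, p) = -3 + p
b = -18/5 (b = -4 + (1/5)*2 = -4 + 2/5 = -18/5 ≈ -3.6000)
O(N) = -(-2 + N)/(2*(-18/5 + N)) (O(N) = -(-2 + N)/(2*(N - 18/5)) = -(-2 + N)/(2*(-18/5 + N)))
((O(2)*(-7))*y(6, 6))/(-679) = (((5*(2 - 1*2)/(2*(-18 + 5*2)))*(-7))*(-3 + 6))/(-679) = (((5*(2 - 2)/(2*(-18 + 10)))*(-7))*3)*(-1/679) = ((((5/2)*0/(-8))*(-7))*3)*(-1/679) = ((((5/2)*(-1/8)*0)*(-7))*3)*(-1/679) = ((0*(-7))*3)*(-1/679) = (0*3)*(-1/679) = 0*(-1/679) = 0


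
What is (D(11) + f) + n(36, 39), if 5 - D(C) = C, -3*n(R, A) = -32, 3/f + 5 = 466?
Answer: 6463/1383 ≈ 4.6732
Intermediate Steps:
f = 3/461 (f = 3/(-5 + 466) = 3/461 ≈ 0.0065076)
n(R, A) = 32/3 (n(R, A) = -⅓*(-32) = 32/3)
D(C) = 5 - C
(D(11) + f) + n(36, 39) = ((5 - 1*11) + 3/461) + 32/3 = ((5 - 11) + 3/461) + 32/3 = (-6 + 3/461) + 32/3 = -2763/461 + 32/3 = 6463/1383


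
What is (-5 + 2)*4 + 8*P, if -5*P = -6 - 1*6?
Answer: 36/5 ≈ 7.2000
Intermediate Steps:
P = 12/5 (P = -(-6 - 1*6)/5 = -(-6 - 6)/5 = -⅕*(-12) = 12/5 ≈ 2.4000)
(-5 + 2)*4 + 8*P = (-5 + 2)*4 + 8*(12/5) = -3*4 + 96/5 = -12 + 96/5 = 36/5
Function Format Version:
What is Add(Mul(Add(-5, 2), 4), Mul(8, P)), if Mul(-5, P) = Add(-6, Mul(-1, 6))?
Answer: Rational(36, 5) ≈ 7.2000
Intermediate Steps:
P = Rational(12, 5) (P = Mul(Rational(-1, 5), Add(-6, Mul(-1, 6))) = Mul(Rational(-1, 5), Add(-6, -6)) = Mul(Rational(-1, 5), -12) = Rational(12, 5) ≈ 2.4000)
Add(Mul(Add(-5, 2), 4), Mul(8, P)) = Add(Mul(Add(-5, 2), 4), Mul(8, Rational(12, 5))) = Add(Mul(-3, 4), Rational(96, 5)) = Add(-12, Rational(96, 5)) = Rational(36, 5)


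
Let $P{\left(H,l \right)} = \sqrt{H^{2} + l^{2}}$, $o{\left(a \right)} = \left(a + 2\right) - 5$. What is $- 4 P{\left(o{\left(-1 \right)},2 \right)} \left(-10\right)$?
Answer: $80 \sqrt{5} \approx 178.89$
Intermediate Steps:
$o{\left(a \right)} = -3 + a$ ($o{\left(a \right)} = \left(2 + a\right) - 5 = -3 + a$)
$- 4 P{\left(o{\left(-1 \right)},2 \right)} \left(-10\right) = - 4 \sqrt{\left(-3 - 1\right)^{2} + 2^{2}} \left(-10\right) = - 4 \sqrt{\left(-4\right)^{2} + 4} \left(-10\right) = - 4 \sqrt{16 + 4} \left(-10\right) = - 4 \sqrt{20} \left(-10\right) = - 4 \cdot 2 \sqrt{5} \left(-10\right) = - 8 \sqrt{5} \left(-10\right) = 80 \sqrt{5}$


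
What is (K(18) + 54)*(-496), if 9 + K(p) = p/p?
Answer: -22816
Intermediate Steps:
K(p) = -8 (K(p) = -9 + p/p = -9 + 1 = -8)
(K(18) + 54)*(-496) = (-8 + 54)*(-496) = 46*(-496) = -22816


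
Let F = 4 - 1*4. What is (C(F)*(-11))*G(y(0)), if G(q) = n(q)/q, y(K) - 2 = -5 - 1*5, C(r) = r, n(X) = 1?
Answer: 0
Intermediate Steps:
F = 0 (F = 4 - 4 = 0)
y(K) = -8 (y(K) = 2 + (-5 - 1*5) = 2 + (-5 - 5) = 2 - 10 = -8)
G(q) = 1/q
(C(F)*(-11))*G(y(0)) = (0*(-11))/(-8) = 0*(-1/8) = 0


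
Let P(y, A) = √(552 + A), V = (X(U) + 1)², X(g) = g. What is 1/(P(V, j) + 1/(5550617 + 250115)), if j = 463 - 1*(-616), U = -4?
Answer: -5800732/54880690021128943 + 33648491735824*√1631/54880690021128943 ≈ 0.024761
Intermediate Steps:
V = 9 (V = (-4 + 1)² = (-3)² = 9)
j = 1079 (j = 463 + 616 = 1079)
1/(P(V, j) + 1/(5550617 + 250115)) = 1/(√(552 + 1079) + 1/(5550617 + 250115)) = 1/(√1631 + 1/5800732) = 1/(1/5800732 + √1631)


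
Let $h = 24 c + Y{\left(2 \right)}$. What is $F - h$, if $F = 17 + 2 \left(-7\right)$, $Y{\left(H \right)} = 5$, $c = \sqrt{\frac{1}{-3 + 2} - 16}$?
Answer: $-2 - 24 i \sqrt{17} \approx -2.0 - 98.955 i$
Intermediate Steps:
$c = i \sqrt{17}$ ($c = \sqrt{\frac{1}{-1} - 16} = \sqrt{-1 - 16} = \sqrt{-17} = i \sqrt{17} \approx 4.1231 i$)
$F = 3$ ($F = 17 - 14 = 3$)
$h = 5 + 24 i \sqrt{17}$ ($h = 24 i \sqrt{17} + 5 = 5 + 24 i \sqrt{17} \approx 5.0 + 98.955 i$)
$F - h = 3 - \left(5 + 24 i \sqrt{17}\right) = -2 - 24 i \sqrt{17}$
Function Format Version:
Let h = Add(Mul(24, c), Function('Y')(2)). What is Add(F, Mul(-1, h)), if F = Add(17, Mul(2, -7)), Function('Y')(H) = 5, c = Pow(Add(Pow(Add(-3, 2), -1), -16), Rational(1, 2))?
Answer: Add(-2, Mul(-24, I, Pow(17, Rational(1, 2)))) ≈ Add(-2.0000, Mul(-98.955, I))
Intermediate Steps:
c = Mul(I, Pow(17, Rational(1, 2))) (c = Pow(Add(Pow(-1, -1), -16), Rational(1, 2)) = Pow(Add(-1, -16), Rational(1, 2)) = Pow(-17, Rational(1, 2)) = Mul(I, Pow(17, Rational(1, 2))) ≈ Mul(4.1231, I))
F = 3 (F = Add(17, -14) = 3)
h = Add(5, Mul(24, I, Pow(17, Rational(1, 2)))) (h = Add(Mul(24, Mul(I, Pow(17, Rational(1, 2)))), 5) = Add(Mul(24, I, Pow(17, Rational(1, 2))), 5) = Add(5, Mul(24, I, Pow(17, Rational(1, 2)))) ≈ Add(5.0000, Mul(98.955, I)))
Add(F, Mul(-1, h)) = Add(3, Mul(-1, Add(5, Mul(24, I, Pow(17, Rational(1, 2)))))) = Add(3, Add(-5, Mul(-24, I, Pow(17, Rational(1, 2))))) = Add(-2, Mul(-24, I, Pow(17, Rational(1, 2))))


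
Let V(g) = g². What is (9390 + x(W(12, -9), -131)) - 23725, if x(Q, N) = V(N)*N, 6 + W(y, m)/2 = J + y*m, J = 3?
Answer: -2262426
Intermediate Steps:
W(y, m) = -6 + 2*m*y (W(y, m) = -12 + 2*(3 + y*m) = -12 + 2*(3 + m*y) = -12 + (6 + 2*m*y) = -6 + 2*m*y)
x(Q, N) = N³ (x(Q, N) = N²*N = N³)
(9390 + x(W(12, -9), -131)) - 23725 = (9390 + (-131)³) - 23725 = (9390 - 2248091) - 23725 = -2238701 - 23725 = -2262426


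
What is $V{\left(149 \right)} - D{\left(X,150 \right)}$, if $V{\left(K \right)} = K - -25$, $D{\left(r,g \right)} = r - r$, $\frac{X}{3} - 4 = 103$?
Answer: $174$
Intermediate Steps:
$X = 321$ ($X = 12 + 3 \cdot 103 = 12 + 309 = 321$)
$D{\left(r,g \right)} = 0$
$V{\left(K \right)} = 25 + K$ ($V{\left(K \right)} = K + 25 = 25 + K$)
$V{\left(149 \right)} - D{\left(X,150 \right)} = \left(25 + 149\right) - 0 = 174 + 0 = 174$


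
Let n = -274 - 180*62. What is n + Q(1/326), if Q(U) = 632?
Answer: -10802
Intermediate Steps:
n = -11434 (n = -274 - 11160 = -11434)
n + Q(1/326) = -11434 + 632 = -10802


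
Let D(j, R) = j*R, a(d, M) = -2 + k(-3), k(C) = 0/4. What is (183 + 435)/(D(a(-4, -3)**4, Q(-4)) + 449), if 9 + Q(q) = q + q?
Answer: 206/59 ≈ 3.4915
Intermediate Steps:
Q(q) = -9 + 2*q (Q(q) = -9 + (q + q) = -9 + 2*q)
k(C) = 0 (k(C) = 0*(1/4) = 0)
a(d, M) = -2 (a(d, M) = -2 + 0 = -2)
D(j, R) = R*j
(183 + 435)/(D(a(-4, -3)**4, Q(-4)) + 449) = (183 + 435)/((-9 + 2*(-4))*(-2)**4 + 449) = 618/((-9 - 8)*16 + 449) = 618/(-17*16 + 449) = 618/(-272 + 449) = 618/177 = 618*(1/177) = 206/59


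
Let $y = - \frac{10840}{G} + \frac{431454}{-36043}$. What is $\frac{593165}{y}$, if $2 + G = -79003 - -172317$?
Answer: $- \frac{249369859252080}{5081317721} \approx -49076.0$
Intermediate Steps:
$G = 93312$ ($G = -2 - -93314 = -2 + \left(-79003 + 172317\right) = -2 + 93314 = 93312$)
$y = - \frac{5081317721}{420405552}$ ($y = - \frac{10840}{93312} + \frac{431454}{-36043} = \left(-10840\right) \frac{1}{93312} + 431454 \left(- \frac{1}{36043}\right) = - \frac{1355}{11664} - \frac{431454}{36043} = - \frac{5081317721}{420405552} \approx -12.087$)
$\frac{593165}{y} = \frac{593165}{- \frac{5081317721}{420405552}} = 593165 \left(- \frac{420405552}{5081317721}\right) = - \frac{249369859252080}{5081317721}$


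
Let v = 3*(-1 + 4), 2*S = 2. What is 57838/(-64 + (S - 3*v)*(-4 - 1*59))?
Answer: 28919/787 ≈ 36.746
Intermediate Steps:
S = 1 (S = (½)*2 = 1)
v = 9 (v = 3*3 = 9)
57838/(-64 + (S - 3*v)*(-4 - 1*59)) = 57838/(-64 + (1 - 3*9)*(-4 - 1*59)) = 57838/(-64 + (1 - 27)*(-4 - 59)) = 57838/(-64 - 26*(-63)) = 57838/(-64 + 1638) = 57838/1574 = 57838*(1/1574) = 28919/787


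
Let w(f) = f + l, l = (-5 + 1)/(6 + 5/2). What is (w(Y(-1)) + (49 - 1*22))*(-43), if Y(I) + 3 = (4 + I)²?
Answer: -23779/17 ≈ -1398.8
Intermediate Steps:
Y(I) = -3 + (4 + I)²
l = -8/17 (l = -4/(6 + 5*(½)) = -4/(6 + 5/2) = -4/17/2 = -4*2/17 = -8/17 ≈ -0.47059)
w(f) = -8/17 + f (w(f) = f - 8/17 = -8/17 + f)
(w(Y(-1)) + (49 - 1*22))*(-43) = ((-8/17 + (-3 + (4 - 1)²)) + (49 - 1*22))*(-43) = ((-8/17 + (-3 + 3²)) + (49 - 22))*(-43) = ((-8/17 + (-3 + 9)) + 27)*(-43) = ((-8/17 + 6) + 27)*(-43) = (94/17 + 27)*(-43) = (553/17)*(-43) = -23779/17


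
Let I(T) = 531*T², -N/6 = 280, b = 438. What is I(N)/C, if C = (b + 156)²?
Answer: 4625600/1089 ≈ 4247.6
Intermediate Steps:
N = -1680 (N = -6*280 = -1680)
C = 352836 (C = (438 + 156)² = 594² = 352836)
I(N)/C = (531*(-1680)²)/352836 = (531*2822400)*(1/352836) = 1498694400*(1/352836) = 4625600/1089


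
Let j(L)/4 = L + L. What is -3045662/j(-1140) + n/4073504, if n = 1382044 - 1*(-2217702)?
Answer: 2557431337/7637820 ≈ 334.84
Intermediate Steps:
n = 3599746 (n = 1382044 + 2217702 = 3599746)
j(L) = 8*L (j(L) = 4*(L + L) = 4*(2*L) = 8*L)
-3045662/j(-1140) + n/4073504 = -3045662/(8*(-1140)) + 3599746/4073504 = -3045662/(-9120) + 3599746*(1/4073504) = -3045662*(-1/9120) + 1799873/2036752 = 80149/240 + 1799873/2036752 = 2557431337/7637820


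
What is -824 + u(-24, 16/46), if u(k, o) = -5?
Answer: -829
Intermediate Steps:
-824 + u(-24, 16/46) = -824 - 5 = -829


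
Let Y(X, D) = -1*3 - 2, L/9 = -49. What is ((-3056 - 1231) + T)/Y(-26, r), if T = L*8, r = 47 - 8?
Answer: 1563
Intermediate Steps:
L = -441 (L = 9*(-49) = -441)
r = 39
Y(X, D) = -5 (Y(X, D) = -3 - 2 = -5)
T = -3528 (T = -441*8 = -3528)
((-3056 - 1231) + T)/Y(-26, r) = ((-3056 - 1231) - 3528)/(-5) = (-4287 - 3528)*(-⅕) = -7815*(-⅕) = 1563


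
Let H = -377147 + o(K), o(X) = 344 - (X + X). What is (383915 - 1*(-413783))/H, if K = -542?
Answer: -797698/375719 ≈ -2.1231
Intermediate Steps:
o(X) = 344 - 2*X
H = -375719 (H = -377147 + (344 - 2*(-542)) = -377147 + (344 + 1084) = -377147 + 1428 = -375719)
(383915 - 1*(-413783))/H = (383915 - 1*(-413783))/(-375719) = (383915 + 413783)*(-1/375719) = 797698*(-1/375719) = -797698/375719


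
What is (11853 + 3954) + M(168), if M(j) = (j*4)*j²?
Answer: 18982335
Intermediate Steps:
M(j) = 4*j³ (M(j) = (4*j)*j² = 4*j³)
(11853 + 3954) + M(168) = (11853 + 3954) + 4*168³ = 15807 + 4*4741632 = 15807 + 18966528 = 18982335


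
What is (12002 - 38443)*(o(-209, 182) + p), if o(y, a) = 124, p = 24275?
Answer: -645133959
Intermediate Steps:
(12002 - 38443)*(o(-209, 182) + p) = (12002 - 38443)*(124 + 24275) = -26441*24399 = -645133959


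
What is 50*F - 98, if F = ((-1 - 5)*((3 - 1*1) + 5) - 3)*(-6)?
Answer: 13402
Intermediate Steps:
F = 270 (F = (-6*((3 - 1) + 5) - 3)*(-6) = (-6*(2 + 5) - 3)*(-6) = (-6*7 - 3)*(-6) = (-42 - 3)*(-6) = -45*(-6) = 270)
50*F - 98 = 50*270 - 98 = 13500 - 98 = 13402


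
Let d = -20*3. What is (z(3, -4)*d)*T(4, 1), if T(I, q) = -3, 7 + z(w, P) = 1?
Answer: -1080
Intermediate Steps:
z(w, P) = -6 (z(w, P) = -7 + 1 = -6)
d = -60
(z(3, -4)*d)*T(4, 1) = -6*(-60)*(-3) = 360*(-3) = -1080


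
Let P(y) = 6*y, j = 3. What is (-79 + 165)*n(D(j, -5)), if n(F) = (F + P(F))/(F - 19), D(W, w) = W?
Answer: -903/8 ≈ -112.88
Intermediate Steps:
n(F) = 7*F/(-19 + F) (n(F) = (F + 6*F)/(F - 19) = (7*F)/(-19 + F) = 7*F/(-19 + F))
(-79 + 165)*n(D(j, -5)) = (-79 + 165)*(7*3/(-19 + 3)) = 86*(7*3/(-16)) = 86*(7*3*(-1/16)) = 86*(-21/16) = -903/8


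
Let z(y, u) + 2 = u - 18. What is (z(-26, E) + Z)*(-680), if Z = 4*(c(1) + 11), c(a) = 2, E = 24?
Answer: -38080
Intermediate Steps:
z(y, u) = -20 + u (z(y, u) = -2 + (u - 18) = -2 + (-18 + u) = -20 + u)
Z = 52 (Z = 4*(2 + 11) = 4*13 = 52)
(z(-26, E) + Z)*(-680) = ((-20 + 24) + 52)*(-680) = (4 + 52)*(-680) = 56*(-680) = -38080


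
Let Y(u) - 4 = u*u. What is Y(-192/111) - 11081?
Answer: -15160317/1369 ≈ -11074.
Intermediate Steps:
Y(u) = 4 + u² (Y(u) = 4 + u*u = 4 + u²)
Y(-192/111) - 11081 = (4 + (-192/111)²) - 11081 = (4 + (-192*1/111)²) - 11081 = (4 + (-64/37)²) - 11081 = (4 + 4096/1369) - 11081 = 9572/1369 - 11081 = -15160317/1369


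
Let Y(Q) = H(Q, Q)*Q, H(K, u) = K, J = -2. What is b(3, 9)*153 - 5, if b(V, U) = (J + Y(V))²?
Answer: 7492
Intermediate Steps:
Y(Q) = Q² (Y(Q) = Q*Q = Q²)
b(V, U) = (-2 + V²)²
b(3, 9)*153 - 5 = (-2 + 3²)²*153 - 5 = (-2 + 9)²*153 - 5 = 7²*153 - 5 = 49*153 - 5 = 7497 - 5 = 7492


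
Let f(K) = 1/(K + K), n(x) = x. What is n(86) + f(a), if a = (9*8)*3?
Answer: 37153/432 ≈ 86.002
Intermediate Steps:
a = 216 (a = 72*3 = 216)
f(K) = 1/(2*K)
n(86) + f(a) = 86 + (½)/216 = 86 + (½)*(1/216) = 86 + 1/432 = 37153/432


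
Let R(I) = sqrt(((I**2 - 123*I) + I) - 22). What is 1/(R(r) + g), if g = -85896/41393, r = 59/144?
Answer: -73726705502208/2704598327113703 - 246726784656*I*sqrt(1489223)/2704598327113703 ≈ -0.02726 - 0.11133*I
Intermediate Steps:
r = 59/144 (r = 59*(1/144) = 59/144 ≈ 0.40972)
R(I) = sqrt(-22 + I**2 - 122*I) (R(I) = sqrt((I**2 - 122*I) - 22) = sqrt(-22 + I**2 - 122*I))
g = -85896/41393 (g = -85896*1/41393 = -85896/41393 ≈ -2.0751)
1/(R(r) + g) = 1/(sqrt(-22 + (59/144)**2 - 122*59/144) - 85896/41393) = 1/(sqrt(-22 + 3481/20736 - 3599/72) - 85896/41393) = 1/(sqrt(-1489223/20736) - 85896/41393) = 1/(I*sqrt(1489223)/144 - 85896/41393) = 1/(-85896/41393 + I*sqrt(1489223)/144)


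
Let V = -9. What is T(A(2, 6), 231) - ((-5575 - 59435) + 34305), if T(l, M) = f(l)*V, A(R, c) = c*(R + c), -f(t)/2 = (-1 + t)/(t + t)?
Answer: 491421/16 ≈ 30714.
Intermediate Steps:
f(t) = -(-1 + t)/t (f(t) = -2*(-1 + t)/(t + t) = -2*(-1 + t)/(2*t) = -2*(-1 + t)*1/(2*t) = -(-1 + t)/t)
T(l, M) = -9*(1 - l)/l (T(l, M) = ((1 - l)/l)*(-9) = -9*(1 - l)/l)
T(A(2, 6), 231) - ((-5575 - 59435) + 34305) = (9 - 9*1/(6*(2 + 6))) - ((-5575 - 59435) + 34305) = (9 - 9/(6*8)) - (-65010 + 34305) = (9 - 9/48) - 1*(-30705) = (9 - 9*1/48) + 30705 = (9 - 3/16) + 30705 = 141/16 + 30705 = 491421/16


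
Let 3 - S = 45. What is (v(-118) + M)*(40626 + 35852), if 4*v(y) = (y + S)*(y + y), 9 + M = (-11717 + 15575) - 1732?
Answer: 883856246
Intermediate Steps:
S = -42 (S = 3 - 1*45 = 3 - 45 = -42)
M = 2117 (M = -9 + ((-11717 + 15575) - 1732) = -9 + (3858 - 1732) = -9 + 2126 = 2117)
v(y) = y*(-42 + y)/2 (v(y) = ((y - 42)*(y + y))/4 = ((-42 + y)*(2*y))/4 = (2*y*(-42 + y))/4 = y*(-42 + y)/2)
(v(-118) + M)*(40626 + 35852) = ((1/2)*(-118)*(-42 - 118) + 2117)*(40626 + 35852) = ((1/2)*(-118)*(-160) + 2117)*76478 = (9440 + 2117)*76478 = 11557*76478 = 883856246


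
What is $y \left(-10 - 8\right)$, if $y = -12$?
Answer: $216$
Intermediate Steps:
$y \left(-10 - 8\right) = - 12 \left(-10 - 8\right) = \left(-12\right) \left(-18\right) = 216$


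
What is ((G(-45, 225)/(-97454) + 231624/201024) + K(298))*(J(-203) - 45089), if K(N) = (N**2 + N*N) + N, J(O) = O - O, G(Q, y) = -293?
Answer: -1091312441682771099/136045784 ≈ -8.0217e+9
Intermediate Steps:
J(O) = 0
K(N) = N + 2*N**2 (K(N) = (N**2 + N**2) + N = 2*N**2 + N = N + 2*N**2)
((G(-45, 225)/(-97454) + 231624/201024) + K(298))*(J(-203) - 45089) = ((-293/(-97454) + 231624/201024) + 298*(1 + 2*298))*(0 - 45089) = ((-293*(-1/97454) + 231624*(1/201024)) + 298*(1 + 596))*(-45089) = ((293/97454 + 3217/2792) + 298*597)*(-45089) = (157163787/136045784 + 177906)*(-45089) = (24203518412091/136045784)*(-45089) = -1091312441682771099/136045784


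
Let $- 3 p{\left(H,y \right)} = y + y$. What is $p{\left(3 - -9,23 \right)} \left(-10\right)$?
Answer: $\frac{460}{3} \approx 153.33$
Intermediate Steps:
$p{\left(H,y \right)} = - \frac{2 y}{3}$ ($p{\left(H,y \right)} = - \frac{y + y}{3} = - \frac{2 y}{3}$)
$p{\left(3 - -9,23 \right)} \left(-10\right) = \left(- \frac{2}{3}\right) 23 \left(-10\right) = \left(- \frac{46}{3}\right) \left(-10\right) = \frac{460}{3}$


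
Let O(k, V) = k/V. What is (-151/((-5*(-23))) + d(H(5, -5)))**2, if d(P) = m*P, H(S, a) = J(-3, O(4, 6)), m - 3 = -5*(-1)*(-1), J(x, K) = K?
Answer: 833569/119025 ≈ 7.0033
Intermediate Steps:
m = -2 (m = 3 - 5*(-1)*(-1) = 3 + 5*(-1) = 3 - 5 = -2)
H(S, a) = 2/3 (H(S, a) = 4/6 = 4*(1/6) = 2/3)
d(P) = -2*P
(-151/((-5*(-23))) + d(H(5, -5)))**2 = (-151/((-5*(-23))) - 2*2/3)**2 = (-151/115 - 4/3)**2 = (-913/345)**2 = 833569/119025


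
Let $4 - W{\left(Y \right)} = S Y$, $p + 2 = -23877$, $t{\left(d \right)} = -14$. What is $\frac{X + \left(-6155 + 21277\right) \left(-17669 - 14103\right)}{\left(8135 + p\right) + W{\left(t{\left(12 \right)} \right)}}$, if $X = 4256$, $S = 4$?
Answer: $\frac{120112982}{3921} \approx 30633.0$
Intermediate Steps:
$p = -23879$ ($p = -2 - 23877 = -23879$)
$W{\left(Y \right)} = 4 - 4 Y$
$\frac{X + \left(-6155 + 21277\right) \left(-17669 - 14103\right)}{\left(8135 + p\right) + W{\left(t{\left(12 \right)} \right)}} = \frac{4256 + \left(-6155 + 21277\right) \left(-17669 - 14103\right)}{\left(8135 - 23879\right) + \left(4 - -56\right)} = \frac{4256 + 15122 \left(-31772\right)}{-15744 + \left(4 + 56\right)} = \frac{4256 - 480456184}{-15744 + 60} = - \frac{480451928}{-15684} = \left(-480451928\right) \left(- \frac{1}{15684}\right) = \frac{120112982}{3921}$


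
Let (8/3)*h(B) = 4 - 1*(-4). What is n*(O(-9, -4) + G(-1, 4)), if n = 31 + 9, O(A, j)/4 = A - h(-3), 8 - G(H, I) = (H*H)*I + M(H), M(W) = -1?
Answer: -1720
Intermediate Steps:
h(B) = 3 (h(B) = 3*(4 - 1*(-4))/8 = 3*(4 + 4)/8 = (3/8)*8 = 3)
G(H, I) = 9 - I*H² (G(H, I) = 8 - ((H*H)*I - 1) = 8 - (H²*I - 1) = 8 - (I*H² - 1) = 8 - (-1 + I*H²) = 8 + (1 - I*H²) = 9 - I*H²)
O(A, j) = -12 + 4*A (O(A, j) = 4*(A - 1*3) = 4*(A - 3) = 4*(-3 + A) = -12 + 4*A)
n = 40
n*(O(-9, -4) + G(-1, 4)) = 40*((-12 + 4*(-9)) + (9 - 1*4*(-1)²)) = 40*((-12 - 36) + (9 - 1*4*1)) = 40*(-48 + (9 - 4)) = 40*(-48 + 5) = 40*(-43) = -1720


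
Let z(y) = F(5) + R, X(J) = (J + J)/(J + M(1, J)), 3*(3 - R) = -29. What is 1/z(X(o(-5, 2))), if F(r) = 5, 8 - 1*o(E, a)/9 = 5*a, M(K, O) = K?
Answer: 3/53 ≈ 0.056604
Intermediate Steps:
R = 38/3 (R = 3 - ⅓*(-29) = 3 + 29/3 = 38/3 ≈ 12.667)
o(E, a) = 72 - 45*a
X(J) = 2*J/(1 + J) (X(J) = (J + J)/(J + 1) = (2*J)/(1 + J) = 2*J/(1 + J))
z(y) = 53/3 (z(y) = 5 + 38/3 = 53/3)
1/z(X(o(-5, 2))) = 1/(53/3) = 3/53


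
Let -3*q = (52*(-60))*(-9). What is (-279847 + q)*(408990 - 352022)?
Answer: -16475544376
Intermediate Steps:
q = -9360 (q = -52*(-60)*(-9)/3 = -(-1040)*(-9) = -1/3*28080 = -9360)
(-279847 + q)*(408990 - 352022) = (-279847 - 9360)*(408990 - 352022) = -289207*56968 = -16475544376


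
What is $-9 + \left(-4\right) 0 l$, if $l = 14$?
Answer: $-9$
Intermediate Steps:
$-9 + \left(-4\right) 0 l = -9 + \left(-4\right) 0 \cdot 14 = -9 + 0 \cdot 14 = -9 + 0 = -9$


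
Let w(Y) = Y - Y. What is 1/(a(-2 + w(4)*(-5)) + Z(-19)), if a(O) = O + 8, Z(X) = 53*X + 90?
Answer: -1/911 ≈ -0.0010977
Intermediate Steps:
w(Y) = 0
Z(X) = 90 + 53*X
a(O) = 8 + O
1/(a(-2 + w(4)*(-5)) + Z(-19)) = 1/((8 + (-2 + 0*(-5))) + (90 + 53*(-19))) = 1/((8 + (-2 + 0)) + (90 - 1007)) = 1/((8 - 2) - 917) = 1/(6 - 917) = 1/(-911) = -1/911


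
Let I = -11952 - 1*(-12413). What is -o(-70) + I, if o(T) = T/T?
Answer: 460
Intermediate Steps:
o(T) = 1
I = 461 (I = -11952 + 12413 = 461)
-o(-70) + I = -1*1 + 461 = -1 + 461 = 460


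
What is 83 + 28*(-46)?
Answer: -1205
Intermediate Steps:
83 + 28*(-46) = 83 - 1288 = -1205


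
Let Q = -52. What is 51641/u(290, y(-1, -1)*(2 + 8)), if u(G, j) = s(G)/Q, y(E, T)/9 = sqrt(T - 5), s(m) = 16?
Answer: -671333/4 ≈ -1.6783e+5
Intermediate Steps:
y(E, T) = 9*sqrt(-5 + T) (y(E, T) = 9*sqrt(T - 5) = 9*sqrt(-5 + T))
u(G, j) = -4/13 (u(G, j) = 16/(-52) = 16*(-1/52) = -4/13)
51641/u(290, y(-1, -1)*(2 + 8)) = 51641/(-4/13) = 51641*(-13/4) = -671333/4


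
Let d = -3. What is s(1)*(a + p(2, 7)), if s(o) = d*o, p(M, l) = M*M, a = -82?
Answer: 234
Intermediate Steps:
p(M, l) = M²
s(o) = -3*o
s(1)*(a + p(2, 7)) = (-3*1)*(-82 + 2²) = -3*(-82 + 4) = -3*(-78) = 234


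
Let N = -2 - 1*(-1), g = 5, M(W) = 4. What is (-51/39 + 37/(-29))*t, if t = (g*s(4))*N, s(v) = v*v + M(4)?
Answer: 97400/377 ≈ 258.36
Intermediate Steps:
s(v) = 4 + v**2 (s(v) = v*v + 4 = v**2 + 4 = 4 + v**2)
N = -1 (N = -2 + 1 = -1)
t = -100 (t = (5*(4 + 4**2))*(-1) = (5*(4 + 16))*(-1) = (5*20)*(-1) = 100*(-1) = -100)
(-51/39 + 37/(-29))*t = (-51/39 + 37/(-29))*(-100) = (-51*1/39 + 37*(-1/29))*(-100) = (-17/13 - 37/29)*(-100) = -974/377*(-100) = 97400/377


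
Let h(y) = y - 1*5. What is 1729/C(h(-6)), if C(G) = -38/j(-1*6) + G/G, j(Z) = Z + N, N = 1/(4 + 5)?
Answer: 91637/395 ≈ 231.99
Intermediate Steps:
N = ⅑ (N = 1/9 = ⅑ ≈ 0.11111)
j(Z) = ⅑ + Z (j(Z) = Z + ⅑ = ⅑ + Z)
h(y) = -5 + y (h(y) = y - 5 = -5 + y)
C(G) = 395/53 (C(G) = -38/(⅑ - 1*6) + G/G = -38/(⅑ - 6) + 1 = -38/(-53/9) + 1 = -38*(-9/53) + 1 = 342/53 + 1 = 395/53)
1729/C(h(-6)) = 1729/(395/53) = 1729*(53/395) = 91637/395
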